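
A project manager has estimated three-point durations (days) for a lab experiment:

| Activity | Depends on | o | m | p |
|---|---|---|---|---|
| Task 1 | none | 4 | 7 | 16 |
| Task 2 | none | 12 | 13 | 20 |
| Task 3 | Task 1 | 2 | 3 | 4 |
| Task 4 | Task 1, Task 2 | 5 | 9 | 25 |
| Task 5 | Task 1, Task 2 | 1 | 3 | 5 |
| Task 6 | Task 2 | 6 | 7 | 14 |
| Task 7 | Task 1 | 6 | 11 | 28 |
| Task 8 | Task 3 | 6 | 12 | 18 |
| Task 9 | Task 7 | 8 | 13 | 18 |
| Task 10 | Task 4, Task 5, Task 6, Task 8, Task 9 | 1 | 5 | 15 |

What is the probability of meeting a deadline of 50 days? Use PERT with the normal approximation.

0.976

te_Task 1 = (4 + 4·7 + 16)/6 = 48/6 = 8; σ²_Task 1 = ((16−4)/6)² = 4.000
te_Task 2 = (12 + 4·13 + 20)/6 = 84/6 = 14; σ²_Task 2 = ((20−12)/6)² = 1.778
te_Task 3 = (2 + 4·3 + 4)/6 = 18/6 = 3; σ²_Task 3 = ((4−2)/6)² = 0.111
te_Task 4 = (5 + 4·9 + 25)/6 = 66/6 = 11; σ²_Task 4 = ((25−5)/6)² = 11.111
te_Task 5 = (1 + 4·3 + 5)/6 = 18/6 = 3; σ²_Task 5 = ((5−1)/6)² = 0.444
te_Task 6 = (6 + 4·7 + 14)/6 = 48/6 = 8; σ²_Task 6 = ((14−6)/6)² = 1.778
te_Task 7 = (6 + 4·11 + 28)/6 = 78/6 = 13; σ²_Task 7 = ((28−6)/6)² = 13.444
te_Task 8 = (6 + 4·12 + 18)/6 = 72/6 = 12; σ²_Task 8 = ((18−6)/6)² = 4.000
te_Task 9 = (8 + 4·13 + 18)/6 = 78/6 = 13; σ²_Task 9 = ((18−8)/6)² = 2.778
te_Task 10 = (1 + 4·5 + 15)/6 = 36/6 = 6; σ²_Task 10 = ((15−1)/6)² = 5.444

Forward pass:
ES_Task 1 = 0; EF_Task 1 = 8
ES_Task 2 = 0; EF_Task 2 = 14
ES_Task 3 = 8; EF_Task 3 = 8+3 = 11
ES_Task 4 = max(EF_Task 1=8, EF_Task 2=14) = 14; EF_Task 4 = 14+11 = 25
ES_Task 5 = max(EF_Task 1=8, EF_Task 2=14) = 14; EF_Task 5 = 14+3 = 17
ES_Task 6 = 14; EF_Task 6 = 14+8 = 22
ES_Task 7 = 8; EF_Task 7 = 8+13 = 21
ES_Task 8 = 11; EF_Task 8 = 11+12 = 23
ES_Task 9 = 21; EF_Task 9 = 21+13 = 34
ES_Task 10 = max(EF_Task 4=25, EF_Task 5=17, EF_Task 6=22, EF_Task 8=23, EF_Task 9=34) = 34; EF_Task 10 = 34+6 = 40
Expected project duration μ = 40 days. Critical path: Task 1 → Task 7 → Task 9 → Task 10.

Variance along critical path = 4.000 + 13.444 + 2.778 + 5.444 = 25.667; σ = √25.667 = 5.066 days.
Z = (50 − 40) / 5.066 = 1.974
P(T ≤ 50) = Φ(1.974) ≈ 0.976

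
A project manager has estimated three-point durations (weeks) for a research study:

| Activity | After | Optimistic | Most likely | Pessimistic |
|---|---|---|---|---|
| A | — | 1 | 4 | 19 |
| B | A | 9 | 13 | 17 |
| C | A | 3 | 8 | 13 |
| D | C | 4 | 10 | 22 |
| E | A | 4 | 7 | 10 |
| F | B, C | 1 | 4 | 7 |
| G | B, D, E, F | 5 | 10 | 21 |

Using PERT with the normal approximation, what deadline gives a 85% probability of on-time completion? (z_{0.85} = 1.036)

te_A = (1 + 4·4 + 19)/6 = 36/6 = 6; σ²_A = ((19−1)/6)² = 9.000
te_B = (9 + 4·13 + 17)/6 = 78/6 = 13; σ²_B = ((17−9)/6)² = 1.778
te_C = (3 + 4·8 + 13)/6 = 48/6 = 8; σ²_C = ((13−3)/6)² = 2.778
te_D = (4 + 4·10 + 22)/6 = 66/6 = 11; σ²_D = ((22−4)/6)² = 9.000
te_E = (4 + 4·7 + 10)/6 = 42/6 = 7; σ²_E = ((10−4)/6)² = 1.000
te_F = (1 + 4·4 + 7)/6 = 24/6 = 4; σ²_F = ((7−1)/6)² = 1.000
te_G = (5 + 4·10 + 21)/6 = 66/6 = 11; σ²_G = ((21−5)/6)² = 7.111

Forward pass:
ES_A = 0; EF_A = 6
ES_B = 6; EF_B = 6+13 = 19
ES_C = 6; EF_C = 6+8 = 14
ES_D = 14; EF_D = 14+11 = 25
ES_E = 6; EF_E = 6+7 = 13
ES_F = max(EF_B=19, EF_C=14) = 19; EF_F = 19+4 = 23
ES_G = max(EF_B=19, EF_D=25, EF_E=13, EF_F=23) = 25; EF_G = 25+11 = 36
Expected project duration μ = 36 weeks. Critical path: A → C → D → G.

Variance along critical path = 9.000 + 2.778 + 9.000 + 7.111 = 27.889; σ = 5.281 weeks.
D = μ + z·σ = 36 + 1.036·5.281 = 41.5 weeks

41.5 weeks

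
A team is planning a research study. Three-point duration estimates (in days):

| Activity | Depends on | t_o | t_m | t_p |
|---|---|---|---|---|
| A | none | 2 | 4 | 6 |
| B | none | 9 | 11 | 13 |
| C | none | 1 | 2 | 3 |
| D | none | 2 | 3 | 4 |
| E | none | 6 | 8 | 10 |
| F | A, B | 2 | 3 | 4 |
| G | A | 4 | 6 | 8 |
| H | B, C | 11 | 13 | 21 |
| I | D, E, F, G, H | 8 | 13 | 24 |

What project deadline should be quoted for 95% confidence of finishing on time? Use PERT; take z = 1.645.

te_A = (2 + 4·4 + 6)/6 = 24/6 = 4; σ²_A = ((6−2)/6)² = 0.444
te_B = (9 + 4·11 + 13)/6 = 66/6 = 11; σ²_B = ((13−9)/6)² = 0.444
te_C = (1 + 4·2 + 3)/6 = 12/6 = 2; σ²_C = ((3−1)/6)² = 0.111
te_D = (2 + 4·3 + 4)/6 = 18/6 = 3; σ²_D = ((4−2)/6)² = 0.111
te_E = (6 + 4·8 + 10)/6 = 48/6 = 8; σ²_E = ((10−6)/6)² = 0.444
te_F = (2 + 4·3 + 4)/6 = 18/6 = 3; σ²_F = ((4−2)/6)² = 0.111
te_G = (4 + 4·6 + 8)/6 = 36/6 = 6; σ²_G = ((8−4)/6)² = 0.444
te_H = (11 + 4·13 + 21)/6 = 84/6 = 14; σ²_H = ((21−11)/6)² = 2.778
te_I = (8 + 4·13 + 24)/6 = 84/6 = 14; σ²_I = ((24−8)/6)² = 7.111

Forward pass:
ES_A = 0; EF_A = 4
ES_B = 0; EF_B = 11
ES_C = 0; EF_C = 2
ES_D = 0; EF_D = 3
ES_E = 0; EF_E = 8
ES_F = max(EF_A=4, EF_B=11) = 11; EF_F = 11+3 = 14
ES_G = 4; EF_G = 4+6 = 10
ES_H = max(EF_B=11, EF_C=2) = 11; EF_H = 11+14 = 25
ES_I = max(EF_D=3, EF_E=8, EF_F=14, EF_G=10, EF_H=25) = 25; EF_I = 25+14 = 39
Expected project duration μ = 39 days. Critical path: B → H → I.

Variance along critical path = 0.444 + 2.778 + 7.111 = 10.333; σ = 3.215 days.
D = μ + z·σ = 39 + 1.645·3.215 = 44.3 days

44.3 days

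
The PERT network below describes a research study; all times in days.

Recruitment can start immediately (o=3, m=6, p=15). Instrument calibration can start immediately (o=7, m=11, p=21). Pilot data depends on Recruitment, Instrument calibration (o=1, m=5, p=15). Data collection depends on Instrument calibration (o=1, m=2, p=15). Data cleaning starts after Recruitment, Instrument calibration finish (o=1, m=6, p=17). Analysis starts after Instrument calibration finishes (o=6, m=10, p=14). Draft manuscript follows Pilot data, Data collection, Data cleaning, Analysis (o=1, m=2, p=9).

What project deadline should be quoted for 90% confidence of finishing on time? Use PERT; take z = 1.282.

28.8 days

te_Recruitment = (3 + 4·6 + 15)/6 = 42/6 = 7; σ²_Recruitment = ((15−3)/6)² = 4.000
te_Instrument calibration = (7 + 4·11 + 21)/6 = 72/6 = 12; σ²_Instrument calibration = ((21−7)/6)² = 5.444
te_Pilot data = (1 + 4·5 + 15)/6 = 36/6 = 6; σ²_Pilot data = ((15−1)/6)² = 5.444
te_Data collection = (1 + 4·2 + 15)/6 = 24/6 = 4; σ²_Data collection = ((15−1)/6)² = 5.444
te_Data cleaning = (1 + 4·6 + 17)/6 = 42/6 = 7; σ²_Data cleaning = ((17−1)/6)² = 7.111
te_Analysis = (6 + 4·10 + 14)/6 = 60/6 = 10; σ²_Analysis = ((14−6)/6)² = 1.778
te_Draft manuscript = (1 + 4·2 + 9)/6 = 18/6 = 3; σ²_Draft manuscript = ((9−1)/6)² = 1.778

Forward pass:
ES_Recruitment = 0; EF_Recruitment = 7
ES_Instrument calibration = 0; EF_Instrument calibration = 12
ES_Pilot data = max(EF_Recruitment=7, EF_Instrument calibration=12) = 12; EF_Pilot data = 12+6 = 18
ES_Data collection = 12; EF_Data collection = 12+4 = 16
ES_Data cleaning = max(EF_Recruitment=7, EF_Instrument calibration=12) = 12; EF_Data cleaning = 12+7 = 19
ES_Analysis = 12; EF_Analysis = 12+10 = 22
ES_Draft manuscript = max(EF_Pilot data=18, EF_Data collection=16, EF_Data cleaning=19, EF_Analysis=22) = 22; EF_Draft manuscript = 22+3 = 25
Expected project duration μ = 25 days. Critical path: Instrument calibration → Analysis → Draft manuscript.

Variance along critical path = 5.444 + 1.778 + 1.778 = 9.000; σ = 3.000 days.
D = μ + z·σ = 25 + 1.282·3.000 = 28.8 days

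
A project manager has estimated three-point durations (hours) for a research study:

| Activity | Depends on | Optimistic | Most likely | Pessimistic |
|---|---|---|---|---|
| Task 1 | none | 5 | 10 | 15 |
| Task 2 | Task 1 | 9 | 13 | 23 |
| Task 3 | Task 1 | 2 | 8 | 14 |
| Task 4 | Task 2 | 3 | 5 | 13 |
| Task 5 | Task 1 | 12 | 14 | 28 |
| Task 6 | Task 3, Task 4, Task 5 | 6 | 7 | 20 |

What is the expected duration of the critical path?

te_Task 1 = (5 + 4·10 + 15)/6 = 60/6 = 10
te_Task 2 = (9 + 4·13 + 23)/6 = 84/6 = 14
te_Task 3 = (2 + 4·8 + 14)/6 = 48/6 = 8
te_Task 4 = (3 + 4·5 + 13)/6 = 36/6 = 6
te_Task 5 = (12 + 4·14 + 28)/6 = 96/6 = 16
te_Task 6 = (6 + 4·7 + 20)/6 = 54/6 = 9

Forward pass:
ES_Task 1 = 0; EF_Task 1 = 10
ES_Task 2 = 10; EF_Task 2 = 10+14 = 24
ES_Task 3 = 10; EF_Task 3 = 10+8 = 18
ES_Task 4 = 24; EF_Task 4 = 24+6 = 30
ES_Task 5 = 10; EF_Task 5 = 10+16 = 26
ES_Task 6 = max(EF_Task 3=18, EF_Task 4=30, EF_Task 5=26) = 30; EF_Task 6 = 30+9 = 39
Expected project duration μ = 39 hours. Critical path: Task 1 → Task 2 → Task 4 → Task 6.

39 hours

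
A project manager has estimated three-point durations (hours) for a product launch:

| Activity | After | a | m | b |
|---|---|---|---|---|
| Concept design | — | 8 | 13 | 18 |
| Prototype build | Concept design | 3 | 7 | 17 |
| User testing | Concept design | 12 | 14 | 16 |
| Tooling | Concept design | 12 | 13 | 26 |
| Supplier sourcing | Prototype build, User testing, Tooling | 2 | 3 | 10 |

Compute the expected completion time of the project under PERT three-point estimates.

32 hours

te_Concept design = (8 + 4·13 + 18)/6 = 78/6 = 13
te_Prototype build = (3 + 4·7 + 17)/6 = 48/6 = 8
te_User testing = (12 + 4·14 + 16)/6 = 84/6 = 14
te_Tooling = (12 + 4·13 + 26)/6 = 90/6 = 15
te_Supplier sourcing = (2 + 4·3 + 10)/6 = 24/6 = 4

Forward pass:
ES_Concept design = 0; EF_Concept design = 13
ES_Prototype build = 13; EF_Prototype build = 13+8 = 21
ES_User testing = 13; EF_User testing = 13+14 = 27
ES_Tooling = 13; EF_Tooling = 13+15 = 28
ES_Supplier sourcing = max(EF_Prototype build=21, EF_User testing=27, EF_Tooling=28) = 28; EF_Supplier sourcing = 28+4 = 32
Expected project duration μ = 32 hours. Critical path: Concept design → Tooling → Supplier sourcing.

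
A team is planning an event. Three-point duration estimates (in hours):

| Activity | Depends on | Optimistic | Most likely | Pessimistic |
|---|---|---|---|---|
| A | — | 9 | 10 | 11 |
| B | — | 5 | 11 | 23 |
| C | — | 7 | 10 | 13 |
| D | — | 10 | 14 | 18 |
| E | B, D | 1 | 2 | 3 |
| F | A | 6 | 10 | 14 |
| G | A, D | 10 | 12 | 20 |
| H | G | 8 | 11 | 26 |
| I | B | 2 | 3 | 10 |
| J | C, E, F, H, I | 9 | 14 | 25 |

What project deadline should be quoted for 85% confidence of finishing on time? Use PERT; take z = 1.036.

te_A = (9 + 4·10 + 11)/6 = 60/6 = 10; σ²_A = ((11−9)/6)² = 0.111
te_B = (5 + 4·11 + 23)/6 = 72/6 = 12; σ²_B = ((23−5)/6)² = 9.000
te_C = (7 + 4·10 + 13)/6 = 60/6 = 10; σ²_C = ((13−7)/6)² = 1.000
te_D = (10 + 4·14 + 18)/6 = 84/6 = 14; σ²_D = ((18−10)/6)² = 1.778
te_E = (1 + 4·2 + 3)/6 = 12/6 = 2; σ²_E = ((3−1)/6)² = 0.111
te_F = (6 + 4·10 + 14)/6 = 60/6 = 10; σ²_F = ((14−6)/6)² = 1.778
te_G = (10 + 4·12 + 20)/6 = 78/6 = 13; σ²_G = ((20−10)/6)² = 2.778
te_H = (8 + 4·11 + 26)/6 = 78/6 = 13; σ²_H = ((26−8)/6)² = 9.000
te_I = (2 + 4·3 + 10)/6 = 24/6 = 4; σ²_I = ((10−2)/6)² = 1.778
te_J = (9 + 4·14 + 25)/6 = 90/6 = 15; σ²_J = ((25−9)/6)² = 7.111

Forward pass:
ES_A = 0; EF_A = 10
ES_B = 0; EF_B = 12
ES_C = 0; EF_C = 10
ES_D = 0; EF_D = 14
ES_E = max(EF_B=12, EF_D=14) = 14; EF_E = 14+2 = 16
ES_F = 10; EF_F = 10+10 = 20
ES_G = max(EF_A=10, EF_D=14) = 14; EF_G = 14+13 = 27
ES_H = 27; EF_H = 27+13 = 40
ES_I = 12; EF_I = 12+4 = 16
ES_J = max(EF_C=10, EF_E=16, EF_F=20, EF_H=40, EF_I=16) = 40; EF_J = 40+15 = 55
Expected project duration μ = 55 hours. Critical path: D → G → H → J.

Variance along critical path = 1.778 + 2.778 + 9.000 + 7.111 = 20.667; σ = 4.546 hours.
D = μ + z·σ = 55 + 1.036·4.546 = 59.7 hours

59.7 hours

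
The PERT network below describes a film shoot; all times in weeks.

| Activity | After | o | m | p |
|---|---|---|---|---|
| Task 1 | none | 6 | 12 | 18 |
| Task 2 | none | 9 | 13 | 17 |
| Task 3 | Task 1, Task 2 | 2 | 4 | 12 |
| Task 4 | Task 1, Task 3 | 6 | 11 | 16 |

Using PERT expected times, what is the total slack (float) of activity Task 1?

te_Task 1 = (6 + 4·12 + 18)/6 = 72/6 = 12
te_Task 2 = (9 + 4·13 + 17)/6 = 78/6 = 13
te_Task 3 = (2 + 4·4 + 12)/6 = 30/6 = 5
te_Task 4 = (6 + 4·11 + 16)/6 = 66/6 = 11

Forward pass:
ES_Task 1 = 0; EF_Task 1 = 12
ES_Task 2 = 0; EF_Task 2 = 13
ES_Task 3 = max(EF_Task 1=12, EF_Task 2=13) = 13; EF_Task 3 = 13+5 = 18
ES_Task 4 = max(EF_Task 1=12, EF_Task 3=18) = 18; EF_Task 4 = 18+11 = 29
Expected project duration μ = 29 weeks. Critical path: Task 2 → Task 3 → Task 4.

Backward pass:
LF_Task 4 = 29; LS_Task 4 = 29−11 = 18
LF_Task 3 = LS_Task 4 = 18; LS_Task 3 = 18−5 = 13
LF_Task 2 = LS_Task 3 = 13; LS_Task 2 = 13−13 = 0
LF_Task 1 = min(LS_Task 3=13, LS_Task 4=18) = 13; LS_Task 1 = 13−12 = 1
Slack_Task 1 = LS_Task 1 − ES_Task 1 = 1 − 0 = 1

1 weeks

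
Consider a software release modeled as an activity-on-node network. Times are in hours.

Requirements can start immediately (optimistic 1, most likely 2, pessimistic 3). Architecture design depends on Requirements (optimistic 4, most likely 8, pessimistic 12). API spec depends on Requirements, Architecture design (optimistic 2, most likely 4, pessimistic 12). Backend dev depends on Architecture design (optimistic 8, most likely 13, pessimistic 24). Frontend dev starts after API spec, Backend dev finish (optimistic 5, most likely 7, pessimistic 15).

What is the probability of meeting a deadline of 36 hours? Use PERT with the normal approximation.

0.878

te_Requirements = (1 + 4·2 + 3)/6 = 12/6 = 2; σ²_Requirements = ((3−1)/6)² = 0.111
te_Architecture design = (4 + 4·8 + 12)/6 = 48/6 = 8; σ²_Architecture design = ((12−4)/6)² = 1.778
te_API spec = (2 + 4·4 + 12)/6 = 30/6 = 5; σ²_API spec = ((12−2)/6)² = 2.778
te_Backend dev = (8 + 4·13 + 24)/6 = 84/6 = 14; σ²_Backend dev = ((24−8)/6)² = 7.111
te_Frontend dev = (5 + 4·7 + 15)/6 = 48/6 = 8; σ²_Frontend dev = ((15−5)/6)² = 2.778

Forward pass:
ES_Requirements = 0; EF_Requirements = 2
ES_Architecture design = 2; EF_Architecture design = 2+8 = 10
ES_API spec = max(EF_Requirements=2, EF_Architecture design=10) = 10; EF_API spec = 10+5 = 15
ES_Backend dev = 10; EF_Backend dev = 10+14 = 24
ES_Frontend dev = max(EF_API spec=15, EF_Backend dev=24) = 24; EF_Frontend dev = 24+8 = 32
Expected project duration μ = 32 hours. Critical path: Requirements → Architecture design → Backend dev → Frontend dev.

Variance along critical path = 0.111 + 1.778 + 7.111 + 2.778 = 11.778; σ = √11.778 = 3.432 hours.
Z = (36 − 32) / 3.432 = 1.166
P(T ≤ 36) = Φ(1.166) ≈ 0.878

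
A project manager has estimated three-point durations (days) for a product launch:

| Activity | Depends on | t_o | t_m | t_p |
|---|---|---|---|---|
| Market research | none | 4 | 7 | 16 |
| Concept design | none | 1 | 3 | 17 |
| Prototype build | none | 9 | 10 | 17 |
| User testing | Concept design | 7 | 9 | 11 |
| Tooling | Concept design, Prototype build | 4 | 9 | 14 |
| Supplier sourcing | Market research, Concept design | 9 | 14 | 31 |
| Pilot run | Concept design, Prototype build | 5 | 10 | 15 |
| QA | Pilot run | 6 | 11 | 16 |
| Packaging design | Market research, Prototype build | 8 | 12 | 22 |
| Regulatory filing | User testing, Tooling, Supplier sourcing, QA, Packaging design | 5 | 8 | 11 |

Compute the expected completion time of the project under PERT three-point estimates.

40 days

te_Market research = (4 + 4·7 + 16)/6 = 48/6 = 8
te_Concept design = (1 + 4·3 + 17)/6 = 30/6 = 5
te_Prototype build = (9 + 4·10 + 17)/6 = 66/6 = 11
te_User testing = (7 + 4·9 + 11)/6 = 54/6 = 9
te_Tooling = (4 + 4·9 + 14)/6 = 54/6 = 9
te_Supplier sourcing = (9 + 4·14 + 31)/6 = 96/6 = 16
te_Pilot run = (5 + 4·10 + 15)/6 = 60/6 = 10
te_QA = (6 + 4·11 + 16)/6 = 66/6 = 11
te_Packaging design = (8 + 4·12 + 22)/6 = 78/6 = 13
te_Regulatory filing = (5 + 4·8 + 11)/6 = 48/6 = 8

Forward pass:
ES_Market research = 0; EF_Market research = 8
ES_Concept design = 0; EF_Concept design = 5
ES_Prototype build = 0; EF_Prototype build = 11
ES_User testing = 5; EF_User testing = 5+9 = 14
ES_Tooling = max(EF_Concept design=5, EF_Prototype build=11) = 11; EF_Tooling = 11+9 = 20
ES_Supplier sourcing = max(EF_Market research=8, EF_Concept design=5) = 8; EF_Supplier sourcing = 8+16 = 24
ES_Pilot run = max(EF_Concept design=5, EF_Prototype build=11) = 11; EF_Pilot run = 11+10 = 21
ES_QA = 21; EF_QA = 21+11 = 32
ES_Packaging design = max(EF_Market research=8, EF_Prototype build=11) = 11; EF_Packaging design = 11+13 = 24
ES_Regulatory filing = max(EF_User testing=14, EF_Tooling=20, EF_Supplier sourcing=24, EF_QA=32, EF_Packaging design=24) = 32; EF_Regulatory filing = 32+8 = 40
Expected project duration μ = 40 days. Critical path: Prototype build → Pilot run → QA → Regulatory filing.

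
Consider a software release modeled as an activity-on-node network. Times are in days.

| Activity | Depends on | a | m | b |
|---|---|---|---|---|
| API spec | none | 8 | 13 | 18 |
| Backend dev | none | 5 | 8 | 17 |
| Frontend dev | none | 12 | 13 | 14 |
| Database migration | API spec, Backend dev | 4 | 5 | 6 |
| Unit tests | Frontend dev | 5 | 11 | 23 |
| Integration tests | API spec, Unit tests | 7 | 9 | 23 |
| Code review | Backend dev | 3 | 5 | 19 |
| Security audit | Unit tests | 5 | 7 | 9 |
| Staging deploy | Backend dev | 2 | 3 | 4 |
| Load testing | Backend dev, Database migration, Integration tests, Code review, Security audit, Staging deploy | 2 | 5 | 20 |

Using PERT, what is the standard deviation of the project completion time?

5.02 days

te_API spec = (8 + 4·13 + 18)/6 = 78/6 = 13; σ²_API spec = ((18−8)/6)² = 2.778
te_Backend dev = (5 + 4·8 + 17)/6 = 54/6 = 9; σ²_Backend dev = ((17−5)/6)² = 4.000
te_Frontend dev = (12 + 4·13 + 14)/6 = 78/6 = 13; σ²_Frontend dev = ((14−12)/6)² = 0.111
te_Database migration = (4 + 4·5 + 6)/6 = 30/6 = 5; σ²_Database migration = ((6−4)/6)² = 0.111
te_Unit tests = (5 + 4·11 + 23)/6 = 72/6 = 12; σ²_Unit tests = ((23−5)/6)² = 9.000
te_Integration tests = (7 + 4·9 + 23)/6 = 66/6 = 11; σ²_Integration tests = ((23−7)/6)² = 7.111
te_Code review = (3 + 4·5 + 19)/6 = 42/6 = 7; σ²_Code review = ((19−3)/6)² = 7.111
te_Security audit = (5 + 4·7 + 9)/6 = 42/6 = 7; σ²_Security audit = ((9−5)/6)² = 0.444
te_Staging deploy = (2 + 4·3 + 4)/6 = 18/6 = 3; σ²_Staging deploy = ((4−2)/6)² = 0.111
te_Load testing = (2 + 4·5 + 20)/6 = 42/6 = 7; σ²_Load testing = ((20−2)/6)² = 9.000

Forward pass:
ES_API spec = 0; EF_API spec = 13
ES_Backend dev = 0; EF_Backend dev = 9
ES_Frontend dev = 0; EF_Frontend dev = 13
ES_Database migration = max(EF_API spec=13, EF_Backend dev=9) = 13; EF_Database migration = 13+5 = 18
ES_Unit tests = 13; EF_Unit tests = 13+12 = 25
ES_Integration tests = max(EF_API spec=13, EF_Unit tests=25) = 25; EF_Integration tests = 25+11 = 36
ES_Code review = 9; EF_Code review = 9+7 = 16
ES_Security audit = 25; EF_Security audit = 25+7 = 32
ES_Staging deploy = 9; EF_Staging deploy = 9+3 = 12
ES_Load testing = max(EF_Backend dev=9, EF_Database migration=18, EF_Integration tests=36, EF_Code review=16, EF_Security audit=32, EF_Staging deploy=12) = 36; EF_Load testing = 36+7 = 43
Expected project duration μ = 43 days. Critical path: Frontend dev → Unit tests → Integration tests → Load testing.

Variance along critical path = 0.111 + 9.000 + 7.111 + 9.000 = 25.222
σ = √25.222 = 5.022 days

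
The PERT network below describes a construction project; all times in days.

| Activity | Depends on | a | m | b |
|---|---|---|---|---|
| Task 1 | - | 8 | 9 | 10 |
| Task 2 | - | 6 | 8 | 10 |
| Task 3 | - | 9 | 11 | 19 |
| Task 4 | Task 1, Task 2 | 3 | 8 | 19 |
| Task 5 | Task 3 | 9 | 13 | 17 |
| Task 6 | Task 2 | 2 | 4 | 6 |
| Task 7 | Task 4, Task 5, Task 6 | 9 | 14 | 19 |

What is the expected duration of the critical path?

39 days

te_Task 1 = (8 + 4·9 + 10)/6 = 54/6 = 9
te_Task 2 = (6 + 4·8 + 10)/6 = 48/6 = 8
te_Task 3 = (9 + 4·11 + 19)/6 = 72/6 = 12
te_Task 4 = (3 + 4·8 + 19)/6 = 54/6 = 9
te_Task 5 = (9 + 4·13 + 17)/6 = 78/6 = 13
te_Task 6 = (2 + 4·4 + 6)/6 = 24/6 = 4
te_Task 7 = (9 + 4·14 + 19)/6 = 84/6 = 14

Forward pass:
ES_Task 1 = 0; EF_Task 1 = 9
ES_Task 2 = 0; EF_Task 2 = 8
ES_Task 3 = 0; EF_Task 3 = 12
ES_Task 4 = max(EF_Task 1=9, EF_Task 2=8) = 9; EF_Task 4 = 9+9 = 18
ES_Task 5 = 12; EF_Task 5 = 12+13 = 25
ES_Task 6 = 8; EF_Task 6 = 8+4 = 12
ES_Task 7 = max(EF_Task 4=18, EF_Task 5=25, EF_Task 6=12) = 25; EF_Task 7 = 25+14 = 39
Expected project duration μ = 39 days. Critical path: Task 3 → Task 5 → Task 7.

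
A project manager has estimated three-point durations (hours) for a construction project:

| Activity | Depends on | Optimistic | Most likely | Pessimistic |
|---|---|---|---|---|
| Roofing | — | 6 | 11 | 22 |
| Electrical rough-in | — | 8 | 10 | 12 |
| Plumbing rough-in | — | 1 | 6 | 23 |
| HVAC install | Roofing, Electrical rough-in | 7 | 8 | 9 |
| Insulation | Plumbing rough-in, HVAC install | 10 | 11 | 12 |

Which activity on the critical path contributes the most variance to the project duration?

te_Roofing = (6 + 4·11 + 22)/6 = 72/6 = 12; σ²_Roofing = ((22−6)/6)² = 7.111
te_Electrical rough-in = (8 + 4·10 + 12)/6 = 60/6 = 10; σ²_Electrical rough-in = ((12−8)/6)² = 0.444
te_Plumbing rough-in = (1 + 4·6 + 23)/6 = 48/6 = 8; σ²_Plumbing rough-in = ((23−1)/6)² = 13.444
te_HVAC install = (7 + 4·8 + 9)/6 = 48/6 = 8; σ²_HVAC install = ((9−7)/6)² = 0.111
te_Insulation = (10 + 4·11 + 12)/6 = 66/6 = 11; σ²_Insulation = ((12−10)/6)² = 0.111

Forward pass:
ES_Roofing = 0; EF_Roofing = 12
ES_Electrical rough-in = 0; EF_Electrical rough-in = 10
ES_Plumbing rough-in = 0; EF_Plumbing rough-in = 8
ES_HVAC install = max(EF_Roofing=12, EF_Electrical rough-in=10) = 12; EF_HVAC install = 12+8 = 20
ES_Insulation = max(EF_Plumbing rough-in=8, EF_HVAC install=20) = 20; EF_Insulation = 20+11 = 31
Expected project duration μ = 31 hours. Critical path: Roofing → HVAC install → Insulation.

Variances on critical path: σ²_Roofing=7.111, σ²_HVAC install=0.111, σ²_Insulation=0.111.
Largest is σ²_Roofing = 7.111.

Roofing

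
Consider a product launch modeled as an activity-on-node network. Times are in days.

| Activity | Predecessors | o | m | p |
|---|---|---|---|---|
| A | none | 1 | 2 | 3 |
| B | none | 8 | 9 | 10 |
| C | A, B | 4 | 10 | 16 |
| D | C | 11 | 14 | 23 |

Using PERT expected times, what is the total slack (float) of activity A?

te_A = (1 + 4·2 + 3)/6 = 12/6 = 2
te_B = (8 + 4·9 + 10)/6 = 54/6 = 9
te_C = (4 + 4·10 + 16)/6 = 60/6 = 10
te_D = (11 + 4·14 + 23)/6 = 90/6 = 15

Forward pass:
ES_A = 0; EF_A = 2
ES_B = 0; EF_B = 9
ES_C = max(EF_A=2, EF_B=9) = 9; EF_C = 9+10 = 19
ES_D = 19; EF_D = 19+15 = 34
Expected project duration μ = 34 days. Critical path: B → C → D.

Backward pass:
LF_D = 34; LS_D = 34−15 = 19
LF_C = LS_D = 19; LS_C = 19−10 = 9
LF_B = LS_C = 9; LS_B = 9−9 = 0
LF_A = LS_C = 9; LS_A = 9−2 = 7
Slack_A = LS_A − ES_A = 7 − 0 = 7

7 days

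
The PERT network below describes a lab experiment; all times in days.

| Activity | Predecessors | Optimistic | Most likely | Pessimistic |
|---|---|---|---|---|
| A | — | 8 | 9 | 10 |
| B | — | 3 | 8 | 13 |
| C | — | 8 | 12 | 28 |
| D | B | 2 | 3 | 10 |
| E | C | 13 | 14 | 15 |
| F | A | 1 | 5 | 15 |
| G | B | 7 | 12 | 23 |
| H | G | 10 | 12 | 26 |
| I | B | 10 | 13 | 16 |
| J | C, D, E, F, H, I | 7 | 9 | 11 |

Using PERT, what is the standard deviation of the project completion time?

4.18 days

te_A = (8 + 4·9 + 10)/6 = 54/6 = 9; σ²_A = ((10−8)/6)² = 0.111
te_B = (3 + 4·8 + 13)/6 = 48/6 = 8; σ²_B = ((13−3)/6)² = 2.778
te_C = (8 + 4·12 + 28)/6 = 84/6 = 14; σ²_C = ((28−8)/6)² = 11.111
te_D = (2 + 4·3 + 10)/6 = 24/6 = 4; σ²_D = ((10−2)/6)² = 1.778
te_E = (13 + 4·14 + 15)/6 = 84/6 = 14; σ²_E = ((15−13)/6)² = 0.111
te_F = (1 + 4·5 + 15)/6 = 36/6 = 6; σ²_F = ((15−1)/6)² = 5.444
te_G = (7 + 4·12 + 23)/6 = 78/6 = 13; σ²_G = ((23−7)/6)² = 7.111
te_H = (10 + 4·12 + 26)/6 = 84/6 = 14; σ²_H = ((26−10)/6)² = 7.111
te_I = (10 + 4·13 + 16)/6 = 78/6 = 13; σ²_I = ((16−10)/6)² = 1.000
te_J = (7 + 4·9 + 11)/6 = 54/6 = 9; σ²_J = ((11−7)/6)² = 0.444

Forward pass:
ES_A = 0; EF_A = 9
ES_B = 0; EF_B = 8
ES_C = 0; EF_C = 14
ES_D = 8; EF_D = 8+4 = 12
ES_E = 14; EF_E = 14+14 = 28
ES_F = 9; EF_F = 9+6 = 15
ES_G = 8; EF_G = 8+13 = 21
ES_H = 21; EF_H = 21+14 = 35
ES_I = 8; EF_I = 8+13 = 21
ES_J = max(EF_C=14, EF_D=12, EF_E=28, EF_F=15, EF_H=35, EF_I=21) = 35; EF_J = 35+9 = 44
Expected project duration μ = 44 days. Critical path: B → G → H → J.

Variance along critical path = 2.778 + 7.111 + 7.111 + 0.444 = 17.444
σ = √17.444 = 4.177 days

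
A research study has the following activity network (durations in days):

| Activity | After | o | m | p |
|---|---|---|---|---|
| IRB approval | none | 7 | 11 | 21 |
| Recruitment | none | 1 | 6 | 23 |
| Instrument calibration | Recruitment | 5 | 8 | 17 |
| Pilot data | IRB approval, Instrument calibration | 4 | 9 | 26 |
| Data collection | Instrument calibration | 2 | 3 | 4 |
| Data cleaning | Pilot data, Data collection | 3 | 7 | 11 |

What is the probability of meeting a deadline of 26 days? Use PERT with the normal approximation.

te_IRB approval = (7 + 4·11 + 21)/6 = 72/6 = 12; σ²_IRB approval = ((21−7)/6)² = 5.444
te_Recruitment = (1 + 4·6 + 23)/6 = 48/6 = 8; σ²_Recruitment = ((23−1)/6)² = 13.444
te_Instrument calibration = (5 + 4·8 + 17)/6 = 54/6 = 9; σ²_Instrument calibration = ((17−5)/6)² = 4.000
te_Pilot data = (4 + 4·9 + 26)/6 = 66/6 = 11; σ²_Pilot data = ((26−4)/6)² = 13.444
te_Data collection = (2 + 4·3 + 4)/6 = 18/6 = 3; σ²_Data collection = ((4−2)/6)² = 0.111
te_Data cleaning = (3 + 4·7 + 11)/6 = 42/6 = 7; σ²_Data cleaning = ((11−3)/6)² = 1.778

Forward pass:
ES_IRB approval = 0; EF_IRB approval = 12
ES_Recruitment = 0; EF_Recruitment = 8
ES_Instrument calibration = 8; EF_Instrument calibration = 8+9 = 17
ES_Pilot data = max(EF_IRB approval=12, EF_Instrument calibration=17) = 17; EF_Pilot data = 17+11 = 28
ES_Data collection = 17; EF_Data collection = 17+3 = 20
ES_Data cleaning = max(EF_Pilot data=28, EF_Data collection=20) = 28; EF_Data cleaning = 28+7 = 35
Expected project duration μ = 35 days. Critical path: Recruitment → Instrument calibration → Pilot data → Data cleaning.

Variance along critical path = 13.444 + 4.000 + 13.444 + 1.778 = 32.667; σ = √32.667 = 5.715 days.
Z = (26 − 35) / 5.715 = -1.575
P(T ≤ 26) = Φ(-1.575) ≈ 0.058

0.058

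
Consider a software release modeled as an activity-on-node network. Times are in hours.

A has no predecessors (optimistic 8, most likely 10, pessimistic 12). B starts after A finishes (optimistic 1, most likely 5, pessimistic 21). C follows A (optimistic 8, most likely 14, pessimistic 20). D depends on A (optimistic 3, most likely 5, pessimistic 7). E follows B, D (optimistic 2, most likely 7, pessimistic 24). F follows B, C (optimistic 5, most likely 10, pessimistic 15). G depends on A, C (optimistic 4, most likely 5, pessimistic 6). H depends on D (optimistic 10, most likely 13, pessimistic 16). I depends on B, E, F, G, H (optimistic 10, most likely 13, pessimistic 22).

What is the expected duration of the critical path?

te_A = (8 + 4·10 + 12)/6 = 60/6 = 10
te_B = (1 + 4·5 + 21)/6 = 42/6 = 7
te_C = (8 + 4·14 + 20)/6 = 84/6 = 14
te_D = (3 + 4·5 + 7)/6 = 30/6 = 5
te_E = (2 + 4·7 + 24)/6 = 54/6 = 9
te_F = (5 + 4·10 + 15)/6 = 60/6 = 10
te_G = (4 + 4·5 + 6)/6 = 30/6 = 5
te_H = (10 + 4·13 + 16)/6 = 78/6 = 13
te_I = (10 + 4·13 + 22)/6 = 84/6 = 14

Forward pass:
ES_A = 0; EF_A = 10
ES_B = 10; EF_B = 10+7 = 17
ES_C = 10; EF_C = 10+14 = 24
ES_D = 10; EF_D = 10+5 = 15
ES_E = max(EF_B=17, EF_D=15) = 17; EF_E = 17+9 = 26
ES_F = max(EF_B=17, EF_C=24) = 24; EF_F = 24+10 = 34
ES_G = max(EF_A=10, EF_C=24) = 24; EF_G = 24+5 = 29
ES_H = 15; EF_H = 15+13 = 28
ES_I = max(EF_B=17, EF_E=26, EF_F=34, EF_G=29, EF_H=28) = 34; EF_I = 34+14 = 48
Expected project duration μ = 48 hours. Critical path: A → C → F → I.

48 hours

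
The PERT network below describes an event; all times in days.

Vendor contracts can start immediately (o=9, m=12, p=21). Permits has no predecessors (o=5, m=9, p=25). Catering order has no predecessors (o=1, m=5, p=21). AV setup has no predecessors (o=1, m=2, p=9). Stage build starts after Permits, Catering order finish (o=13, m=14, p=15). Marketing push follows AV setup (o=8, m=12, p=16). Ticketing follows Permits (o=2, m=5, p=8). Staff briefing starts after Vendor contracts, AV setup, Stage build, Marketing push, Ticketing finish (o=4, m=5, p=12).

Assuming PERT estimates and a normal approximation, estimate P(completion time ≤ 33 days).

0.710

te_Vendor contracts = (9 + 4·12 + 21)/6 = 78/6 = 13; σ²_Vendor contracts = ((21−9)/6)² = 4.000
te_Permits = (5 + 4·9 + 25)/6 = 66/6 = 11; σ²_Permits = ((25−5)/6)² = 11.111
te_Catering order = (1 + 4·5 + 21)/6 = 42/6 = 7; σ²_Catering order = ((21−1)/6)² = 11.111
te_AV setup = (1 + 4·2 + 9)/6 = 18/6 = 3; σ²_AV setup = ((9−1)/6)² = 1.778
te_Stage build = (13 + 4·14 + 15)/6 = 84/6 = 14; σ²_Stage build = ((15−13)/6)² = 0.111
te_Marketing push = (8 + 4·12 + 16)/6 = 72/6 = 12; σ²_Marketing push = ((16−8)/6)² = 1.778
te_Ticketing = (2 + 4·5 + 8)/6 = 30/6 = 5; σ²_Ticketing = ((8−2)/6)² = 1.000
te_Staff briefing = (4 + 4·5 + 12)/6 = 36/6 = 6; σ²_Staff briefing = ((12−4)/6)² = 1.778

Forward pass:
ES_Vendor contracts = 0; EF_Vendor contracts = 13
ES_Permits = 0; EF_Permits = 11
ES_Catering order = 0; EF_Catering order = 7
ES_AV setup = 0; EF_AV setup = 3
ES_Stage build = max(EF_Permits=11, EF_Catering order=7) = 11; EF_Stage build = 11+14 = 25
ES_Marketing push = 3; EF_Marketing push = 3+12 = 15
ES_Ticketing = 11; EF_Ticketing = 11+5 = 16
ES_Staff briefing = max(EF_Vendor contracts=13, EF_AV setup=3, EF_Stage build=25, EF_Marketing push=15, EF_Ticketing=16) = 25; EF_Staff briefing = 25+6 = 31
Expected project duration μ = 31 days. Critical path: Permits → Stage build → Staff briefing.

Variance along critical path = 11.111 + 0.111 + 1.778 = 13.000; σ = √13.000 = 3.606 days.
Z = (33 − 31) / 3.606 = 0.555
P(T ≤ 33) = Φ(0.555) ≈ 0.710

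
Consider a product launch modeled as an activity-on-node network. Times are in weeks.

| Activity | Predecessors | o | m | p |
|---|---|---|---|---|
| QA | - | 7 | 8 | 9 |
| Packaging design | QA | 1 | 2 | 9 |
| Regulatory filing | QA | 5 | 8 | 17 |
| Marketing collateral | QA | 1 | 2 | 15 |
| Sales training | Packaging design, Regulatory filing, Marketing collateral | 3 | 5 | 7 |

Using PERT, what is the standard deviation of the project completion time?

2.13 weeks

te_QA = (7 + 4·8 + 9)/6 = 48/6 = 8; σ²_QA = ((9−7)/6)² = 0.111
te_Packaging design = (1 + 4·2 + 9)/6 = 18/6 = 3; σ²_Packaging design = ((9−1)/6)² = 1.778
te_Regulatory filing = (5 + 4·8 + 17)/6 = 54/6 = 9; σ²_Regulatory filing = ((17−5)/6)² = 4.000
te_Marketing collateral = (1 + 4·2 + 15)/6 = 24/6 = 4; σ²_Marketing collateral = ((15−1)/6)² = 5.444
te_Sales training = (3 + 4·5 + 7)/6 = 30/6 = 5; σ²_Sales training = ((7−3)/6)² = 0.444

Forward pass:
ES_QA = 0; EF_QA = 8
ES_Packaging design = 8; EF_Packaging design = 8+3 = 11
ES_Regulatory filing = 8; EF_Regulatory filing = 8+9 = 17
ES_Marketing collateral = 8; EF_Marketing collateral = 8+4 = 12
ES_Sales training = max(EF_Packaging design=11, EF_Regulatory filing=17, EF_Marketing collateral=12) = 17; EF_Sales training = 17+5 = 22
Expected project duration μ = 22 weeks. Critical path: QA → Regulatory filing → Sales training.

Variance along critical path = 0.111 + 4.000 + 0.444 = 4.556
σ = √4.556 = 2.134 weeks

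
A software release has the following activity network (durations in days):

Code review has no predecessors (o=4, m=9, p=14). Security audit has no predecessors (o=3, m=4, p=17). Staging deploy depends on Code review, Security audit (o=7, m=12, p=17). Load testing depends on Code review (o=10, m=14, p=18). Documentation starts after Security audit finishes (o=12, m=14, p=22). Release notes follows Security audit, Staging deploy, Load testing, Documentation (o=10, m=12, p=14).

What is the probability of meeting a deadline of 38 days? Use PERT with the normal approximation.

0.910

te_Code review = (4 + 4·9 + 14)/6 = 54/6 = 9; σ²_Code review = ((14−4)/6)² = 2.778
te_Security audit = (3 + 4·4 + 17)/6 = 36/6 = 6; σ²_Security audit = ((17−3)/6)² = 5.444
te_Staging deploy = (7 + 4·12 + 17)/6 = 72/6 = 12; σ²_Staging deploy = ((17−7)/6)² = 2.778
te_Load testing = (10 + 4·14 + 18)/6 = 84/6 = 14; σ²_Load testing = ((18−10)/6)² = 1.778
te_Documentation = (12 + 4·14 + 22)/6 = 90/6 = 15; σ²_Documentation = ((22−12)/6)² = 2.778
te_Release notes = (10 + 4·12 + 14)/6 = 72/6 = 12; σ²_Release notes = ((14−10)/6)² = 0.444

Forward pass:
ES_Code review = 0; EF_Code review = 9
ES_Security audit = 0; EF_Security audit = 6
ES_Staging deploy = max(EF_Code review=9, EF_Security audit=6) = 9; EF_Staging deploy = 9+12 = 21
ES_Load testing = 9; EF_Load testing = 9+14 = 23
ES_Documentation = 6; EF_Documentation = 6+15 = 21
ES_Release notes = max(EF_Security audit=6, EF_Staging deploy=21, EF_Load testing=23, EF_Documentation=21) = 23; EF_Release notes = 23+12 = 35
Expected project duration μ = 35 days. Critical path: Code review → Load testing → Release notes.

Variance along critical path = 2.778 + 1.778 + 0.444 = 5.000; σ = √5.000 = 2.236 days.
Z = (38 − 35) / 2.236 = 1.342
P(T ≤ 38) = Φ(1.342) ≈ 0.910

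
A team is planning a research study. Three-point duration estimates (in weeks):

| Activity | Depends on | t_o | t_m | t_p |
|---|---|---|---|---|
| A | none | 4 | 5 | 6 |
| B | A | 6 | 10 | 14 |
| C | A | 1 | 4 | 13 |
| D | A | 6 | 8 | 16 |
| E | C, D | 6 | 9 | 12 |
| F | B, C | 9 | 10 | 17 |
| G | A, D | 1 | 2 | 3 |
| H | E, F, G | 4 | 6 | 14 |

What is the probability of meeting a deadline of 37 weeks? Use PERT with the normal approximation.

te_A = (4 + 4·5 + 6)/6 = 30/6 = 5; σ²_A = ((6−4)/6)² = 0.111
te_B = (6 + 4·10 + 14)/6 = 60/6 = 10; σ²_B = ((14−6)/6)² = 1.778
te_C = (1 + 4·4 + 13)/6 = 30/6 = 5; σ²_C = ((13−1)/6)² = 4.000
te_D = (6 + 4·8 + 16)/6 = 54/6 = 9; σ²_D = ((16−6)/6)² = 2.778
te_E = (6 + 4·9 + 12)/6 = 54/6 = 9; σ²_E = ((12−6)/6)² = 1.000
te_F = (9 + 4·10 + 17)/6 = 66/6 = 11; σ²_F = ((17−9)/6)² = 1.778
te_G = (1 + 4·2 + 3)/6 = 12/6 = 2; σ²_G = ((3−1)/6)² = 0.111
te_H = (4 + 4·6 + 14)/6 = 42/6 = 7; σ²_H = ((14−4)/6)² = 2.778

Forward pass:
ES_A = 0; EF_A = 5
ES_B = 5; EF_B = 5+10 = 15
ES_C = 5; EF_C = 5+5 = 10
ES_D = 5; EF_D = 5+9 = 14
ES_E = max(EF_C=10, EF_D=14) = 14; EF_E = 14+9 = 23
ES_F = max(EF_B=15, EF_C=10) = 15; EF_F = 15+11 = 26
ES_G = max(EF_A=5, EF_D=14) = 14; EF_G = 14+2 = 16
ES_H = max(EF_E=23, EF_F=26, EF_G=16) = 26; EF_H = 26+7 = 33
Expected project duration μ = 33 weeks. Critical path: A → B → F → H.

Variance along critical path = 0.111 + 1.778 + 1.778 + 2.778 = 6.444; σ = √6.444 = 2.539 weeks.
Z = (37 − 33) / 2.539 = 1.576
P(T ≤ 37) = Φ(1.576) ≈ 0.942

0.942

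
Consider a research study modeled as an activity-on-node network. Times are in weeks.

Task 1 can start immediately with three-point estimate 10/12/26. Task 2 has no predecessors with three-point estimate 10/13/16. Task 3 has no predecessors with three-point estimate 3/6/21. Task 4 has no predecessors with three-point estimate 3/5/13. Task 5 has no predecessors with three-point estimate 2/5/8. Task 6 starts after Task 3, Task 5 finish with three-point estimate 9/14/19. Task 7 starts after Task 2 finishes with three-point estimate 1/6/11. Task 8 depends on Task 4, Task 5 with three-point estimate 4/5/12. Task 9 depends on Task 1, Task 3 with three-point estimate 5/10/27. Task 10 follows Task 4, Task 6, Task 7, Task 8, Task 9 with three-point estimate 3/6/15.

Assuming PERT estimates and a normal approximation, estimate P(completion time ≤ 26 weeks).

0.079

te_Task 1 = (10 + 4·12 + 26)/6 = 84/6 = 14; σ²_Task 1 = ((26−10)/6)² = 7.111
te_Task 2 = (10 + 4·13 + 16)/6 = 78/6 = 13; σ²_Task 2 = ((16−10)/6)² = 1.000
te_Task 3 = (3 + 4·6 + 21)/6 = 48/6 = 8; σ²_Task 3 = ((21−3)/6)² = 9.000
te_Task 4 = (3 + 4·5 + 13)/6 = 36/6 = 6; σ²_Task 4 = ((13−3)/6)² = 2.778
te_Task 5 = (2 + 4·5 + 8)/6 = 30/6 = 5; σ²_Task 5 = ((8−2)/6)² = 1.000
te_Task 6 = (9 + 4·14 + 19)/6 = 84/6 = 14; σ²_Task 6 = ((19−9)/6)² = 2.778
te_Task 7 = (1 + 4·6 + 11)/6 = 36/6 = 6; σ²_Task 7 = ((11−1)/6)² = 2.778
te_Task 8 = (4 + 4·5 + 12)/6 = 36/6 = 6; σ²_Task 8 = ((12−4)/6)² = 1.778
te_Task 9 = (5 + 4·10 + 27)/6 = 72/6 = 12; σ²_Task 9 = ((27−5)/6)² = 13.444
te_Task 10 = (3 + 4·6 + 15)/6 = 42/6 = 7; σ²_Task 10 = ((15−3)/6)² = 4.000

Forward pass:
ES_Task 1 = 0; EF_Task 1 = 14
ES_Task 2 = 0; EF_Task 2 = 13
ES_Task 3 = 0; EF_Task 3 = 8
ES_Task 4 = 0; EF_Task 4 = 6
ES_Task 5 = 0; EF_Task 5 = 5
ES_Task 6 = max(EF_Task 3=8, EF_Task 5=5) = 8; EF_Task 6 = 8+14 = 22
ES_Task 7 = 13; EF_Task 7 = 13+6 = 19
ES_Task 8 = max(EF_Task 4=6, EF_Task 5=5) = 6; EF_Task 8 = 6+6 = 12
ES_Task 9 = max(EF_Task 1=14, EF_Task 3=8) = 14; EF_Task 9 = 14+12 = 26
ES_Task 10 = max(EF_Task 4=6, EF_Task 6=22, EF_Task 7=19, EF_Task 8=12, EF_Task 9=26) = 26; EF_Task 10 = 26+7 = 33
Expected project duration μ = 33 weeks. Critical path: Task 1 → Task 9 → Task 10.

Variance along critical path = 7.111 + 13.444 + 4.000 = 24.556; σ = √24.556 = 4.955 weeks.
Z = (26 − 33) / 4.955 = -1.413
P(T ≤ 26) = Φ(-1.413) ≈ 0.079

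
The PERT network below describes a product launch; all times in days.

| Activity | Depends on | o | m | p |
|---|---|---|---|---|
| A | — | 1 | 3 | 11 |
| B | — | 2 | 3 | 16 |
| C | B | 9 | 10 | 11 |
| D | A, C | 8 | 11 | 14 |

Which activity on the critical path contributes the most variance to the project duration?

te_A = (1 + 4·3 + 11)/6 = 24/6 = 4; σ²_A = ((11−1)/6)² = 2.778
te_B = (2 + 4·3 + 16)/6 = 30/6 = 5; σ²_B = ((16−2)/6)² = 5.444
te_C = (9 + 4·10 + 11)/6 = 60/6 = 10; σ²_C = ((11−9)/6)² = 0.111
te_D = (8 + 4·11 + 14)/6 = 66/6 = 11; σ²_D = ((14−8)/6)² = 1.000

Forward pass:
ES_A = 0; EF_A = 4
ES_B = 0; EF_B = 5
ES_C = 5; EF_C = 5+10 = 15
ES_D = max(EF_A=4, EF_C=15) = 15; EF_D = 15+11 = 26
Expected project duration μ = 26 days. Critical path: B → C → D.

Variances on critical path: σ²_B=5.444, σ²_C=0.111, σ²_D=1.000.
Largest is σ²_B = 5.444.

B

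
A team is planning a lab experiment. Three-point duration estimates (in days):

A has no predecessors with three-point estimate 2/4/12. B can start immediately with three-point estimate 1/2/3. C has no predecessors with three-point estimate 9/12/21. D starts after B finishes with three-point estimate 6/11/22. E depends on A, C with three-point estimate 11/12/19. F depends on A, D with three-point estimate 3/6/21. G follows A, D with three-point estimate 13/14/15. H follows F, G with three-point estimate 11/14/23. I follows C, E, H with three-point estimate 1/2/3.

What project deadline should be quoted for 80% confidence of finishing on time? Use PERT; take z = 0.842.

47.8 days

te_A = (2 + 4·4 + 12)/6 = 30/6 = 5; σ²_A = ((12−2)/6)² = 2.778
te_B = (1 + 4·2 + 3)/6 = 12/6 = 2; σ²_B = ((3−1)/6)² = 0.111
te_C = (9 + 4·12 + 21)/6 = 78/6 = 13; σ²_C = ((21−9)/6)² = 4.000
te_D = (6 + 4·11 + 22)/6 = 72/6 = 12; σ²_D = ((22−6)/6)² = 7.111
te_E = (11 + 4·12 + 19)/6 = 78/6 = 13; σ²_E = ((19−11)/6)² = 1.778
te_F = (3 + 4·6 + 21)/6 = 48/6 = 8; σ²_F = ((21−3)/6)² = 9.000
te_G = (13 + 4·14 + 15)/6 = 84/6 = 14; σ²_G = ((15−13)/6)² = 0.111
te_H = (11 + 4·14 + 23)/6 = 90/6 = 15; σ²_H = ((23−11)/6)² = 4.000
te_I = (1 + 4·2 + 3)/6 = 12/6 = 2; σ²_I = ((3−1)/6)² = 0.111

Forward pass:
ES_A = 0; EF_A = 5
ES_B = 0; EF_B = 2
ES_C = 0; EF_C = 13
ES_D = 2; EF_D = 2+12 = 14
ES_E = max(EF_A=5, EF_C=13) = 13; EF_E = 13+13 = 26
ES_F = max(EF_A=5, EF_D=14) = 14; EF_F = 14+8 = 22
ES_G = max(EF_A=5, EF_D=14) = 14; EF_G = 14+14 = 28
ES_H = max(EF_F=22, EF_G=28) = 28; EF_H = 28+15 = 43
ES_I = max(EF_C=13, EF_E=26, EF_H=43) = 43; EF_I = 43+2 = 45
Expected project duration μ = 45 days. Critical path: B → D → G → H → I.

Variance along critical path = 0.111 + 7.111 + 0.111 + 4.000 + 0.111 = 11.444; σ = 3.383 days.
D = μ + z·σ = 45 + 0.842·3.383 = 47.8 days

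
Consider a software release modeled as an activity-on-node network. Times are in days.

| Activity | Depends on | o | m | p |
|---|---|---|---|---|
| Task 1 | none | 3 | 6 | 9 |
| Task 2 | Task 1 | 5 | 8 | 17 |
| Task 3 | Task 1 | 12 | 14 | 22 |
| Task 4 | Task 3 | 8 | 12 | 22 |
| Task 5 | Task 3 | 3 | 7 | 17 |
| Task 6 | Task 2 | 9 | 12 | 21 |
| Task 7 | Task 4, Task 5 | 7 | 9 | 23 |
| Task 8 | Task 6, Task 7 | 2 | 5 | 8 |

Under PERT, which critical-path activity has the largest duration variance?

te_Task 1 = (3 + 4·6 + 9)/6 = 36/6 = 6; σ²_Task 1 = ((9−3)/6)² = 1.000
te_Task 2 = (5 + 4·8 + 17)/6 = 54/6 = 9; σ²_Task 2 = ((17−5)/6)² = 4.000
te_Task 3 = (12 + 4·14 + 22)/6 = 90/6 = 15; σ²_Task 3 = ((22−12)/6)² = 2.778
te_Task 4 = (8 + 4·12 + 22)/6 = 78/6 = 13; σ²_Task 4 = ((22−8)/6)² = 5.444
te_Task 5 = (3 + 4·7 + 17)/6 = 48/6 = 8; σ²_Task 5 = ((17−3)/6)² = 5.444
te_Task 6 = (9 + 4·12 + 21)/6 = 78/6 = 13; σ²_Task 6 = ((21−9)/6)² = 4.000
te_Task 7 = (7 + 4·9 + 23)/6 = 66/6 = 11; σ²_Task 7 = ((23−7)/6)² = 7.111
te_Task 8 = (2 + 4·5 + 8)/6 = 30/6 = 5; σ²_Task 8 = ((8−2)/6)² = 1.000

Forward pass:
ES_Task 1 = 0; EF_Task 1 = 6
ES_Task 2 = 6; EF_Task 2 = 6+9 = 15
ES_Task 3 = 6; EF_Task 3 = 6+15 = 21
ES_Task 4 = 21; EF_Task 4 = 21+13 = 34
ES_Task 5 = 21; EF_Task 5 = 21+8 = 29
ES_Task 6 = 15; EF_Task 6 = 15+13 = 28
ES_Task 7 = max(EF_Task 4=34, EF_Task 5=29) = 34; EF_Task 7 = 34+11 = 45
ES_Task 8 = max(EF_Task 6=28, EF_Task 7=45) = 45; EF_Task 8 = 45+5 = 50
Expected project duration μ = 50 days. Critical path: Task 1 → Task 3 → Task 4 → Task 7 → Task 8.

Variances on critical path: σ²_Task 1=1.000, σ²_Task 3=2.778, σ²_Task 4=5.444, σ²_Task 7=7.111, σ²_Task 8=1.000.
Largest is σ²_Task 7 = 7.111.

Task 7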